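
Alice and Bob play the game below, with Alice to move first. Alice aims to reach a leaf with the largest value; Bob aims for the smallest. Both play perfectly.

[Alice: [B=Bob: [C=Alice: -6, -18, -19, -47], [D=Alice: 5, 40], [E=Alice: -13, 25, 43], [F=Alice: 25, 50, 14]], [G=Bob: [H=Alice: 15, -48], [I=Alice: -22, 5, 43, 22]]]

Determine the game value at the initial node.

15

C (Alice): max(-6, -18, -19, -47) = -6
D (Alice): max(5, 40) = 40
E (Alice): max(-13, 25, 43) = 43
F (Alice): max(25, 50, 14) = 50
B (Bob): min(-6, 40, 43, 50) = -6
H (Alice): max(15, -48) = 15
I (Alice): max(-22, 5, 43, 22) = 43
G (Bob): min(15, 43) = 15
Root (Alice): max(-6, 15) = 15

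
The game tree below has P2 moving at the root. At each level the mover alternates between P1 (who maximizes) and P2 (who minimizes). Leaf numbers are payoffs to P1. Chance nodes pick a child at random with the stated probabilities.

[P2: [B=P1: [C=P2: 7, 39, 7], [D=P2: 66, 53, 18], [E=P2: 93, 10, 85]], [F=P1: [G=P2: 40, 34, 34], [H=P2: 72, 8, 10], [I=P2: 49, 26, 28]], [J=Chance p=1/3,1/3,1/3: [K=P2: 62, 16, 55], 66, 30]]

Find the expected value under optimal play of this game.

C (P2): min(7, 39, 7) = 7
D (P2): min(66, 53, 18) = 18
E (P2): min(93, 10, 85) = 10
B (P1): max(7, 18, 10) = 18
G (P2): min(40, 34, 34) = 34
H (P2): min(72, 8, 10) = 8
I (P2): min(49, 26, 28) = 26
F (P1): max(34, 8, 26) = 34
K (P2): min(62, 16, 55) = 16
J (Chance): 1/3·16 + 1/3·66 + 1/3·30 = 37.33
Root (P2): min(18, 34, 37.33) = 18

18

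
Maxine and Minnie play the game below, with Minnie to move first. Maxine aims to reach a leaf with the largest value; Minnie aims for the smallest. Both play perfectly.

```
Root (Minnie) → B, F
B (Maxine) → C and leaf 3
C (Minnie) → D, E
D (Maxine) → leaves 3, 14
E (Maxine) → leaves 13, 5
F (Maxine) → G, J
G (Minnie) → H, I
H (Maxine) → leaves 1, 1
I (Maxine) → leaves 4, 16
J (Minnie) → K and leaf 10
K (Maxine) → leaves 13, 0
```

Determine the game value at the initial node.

D (Maxine): max(3, 14) = 14
E (Maxine): max(13, 5) = 13
C (Minnie): min(14, 13) = 13
B (Maxine): max(13, 3) = 13
H (Maxine): max(1, 1) = 1
I (Maxine): max(4, 16) = 16
G (Minnie): min(1, 16) = 1
K (Maxine): max(13, 0) = 13
J (Minnie): min(13, 10) = 10
F (Maxine): max(1, 10) = 10
Root (Minnie): min(13, 10) = 10

10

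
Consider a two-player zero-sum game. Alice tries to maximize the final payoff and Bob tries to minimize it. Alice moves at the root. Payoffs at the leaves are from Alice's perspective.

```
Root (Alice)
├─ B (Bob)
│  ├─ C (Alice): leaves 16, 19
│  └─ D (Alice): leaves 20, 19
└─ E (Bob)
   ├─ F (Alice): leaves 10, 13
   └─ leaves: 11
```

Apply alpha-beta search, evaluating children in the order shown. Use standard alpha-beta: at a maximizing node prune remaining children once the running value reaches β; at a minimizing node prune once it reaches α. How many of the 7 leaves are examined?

C [α=-∞,β=+∞]: v=19
D [α=-∞,β=19]: v=20 after child 1 ≥ β → β-cutoff, skip 1
B [α=-∞,β=+∞]: v=19
F [α=19,β=+∞]: v=13
E [α=19,β=+∞]: v=13 after child 1 ≤ α → α-cutoff, skip 1
Root [α=-∞,β=+∞]: v=19
Leaves evaluated: 5 of 7.

5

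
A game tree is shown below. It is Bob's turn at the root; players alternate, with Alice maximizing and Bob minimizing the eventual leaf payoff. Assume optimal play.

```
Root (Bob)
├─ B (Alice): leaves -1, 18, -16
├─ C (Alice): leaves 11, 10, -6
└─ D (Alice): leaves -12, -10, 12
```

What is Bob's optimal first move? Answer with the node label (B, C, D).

B (Alice): max(-1, 18, -16) = 18
C (Alice): max(11, 10, -6) = 11
D (Alice): max(-12, -10, 12) = 12
Root (Bob): min(18, 11, 12) = 11
Bob picks the child with the lowest value: C (value 11).

C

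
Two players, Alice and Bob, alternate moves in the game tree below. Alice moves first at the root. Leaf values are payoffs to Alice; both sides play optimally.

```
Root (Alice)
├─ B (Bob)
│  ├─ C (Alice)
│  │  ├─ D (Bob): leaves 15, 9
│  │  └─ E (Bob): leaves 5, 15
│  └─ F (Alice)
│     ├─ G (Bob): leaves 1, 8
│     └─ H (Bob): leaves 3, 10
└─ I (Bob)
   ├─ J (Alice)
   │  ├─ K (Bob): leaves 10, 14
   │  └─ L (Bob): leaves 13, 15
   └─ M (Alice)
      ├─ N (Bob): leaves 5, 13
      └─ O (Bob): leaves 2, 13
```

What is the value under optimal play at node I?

5

K: min(10, 14) = 10
L: min(13, 15) = 13
J: max(10, 13) = 13
N: min(5, 13) = 5
O: min(2, 13) = 2
M: max(5, 2) = 5
I: min(13, 5) = 5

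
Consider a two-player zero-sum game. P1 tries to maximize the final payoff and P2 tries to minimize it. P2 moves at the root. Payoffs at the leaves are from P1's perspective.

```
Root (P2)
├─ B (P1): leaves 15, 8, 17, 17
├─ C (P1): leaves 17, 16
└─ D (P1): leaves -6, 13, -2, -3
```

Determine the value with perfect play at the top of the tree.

B (P1): max(15, 8, 17, 17) = 17
C (P1): max(17, 16) = 17
D (P1): max(-6, 13, -2, -3) = 13
Root (P2): min(17, 17, 13) = 13

13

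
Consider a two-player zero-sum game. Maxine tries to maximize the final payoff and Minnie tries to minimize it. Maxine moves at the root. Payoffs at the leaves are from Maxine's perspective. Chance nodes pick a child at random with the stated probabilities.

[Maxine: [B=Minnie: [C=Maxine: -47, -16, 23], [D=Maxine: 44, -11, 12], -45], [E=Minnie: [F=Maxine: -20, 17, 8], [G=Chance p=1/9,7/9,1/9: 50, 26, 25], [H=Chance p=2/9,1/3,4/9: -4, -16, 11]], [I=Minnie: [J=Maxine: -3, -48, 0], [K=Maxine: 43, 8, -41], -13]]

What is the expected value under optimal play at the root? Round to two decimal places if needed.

-1.33

C (Maxine): max(-47, -16, 23) = 23
D (Maxine): max(44, -11, 12) = 44
B (Minnie): min(23, 44, -45) = -45
F (Maxine): max(-20, 17, 8) = 17
G (Chance): 1/9·50 + 7/9·26 + 1/9·25 = 28.56
H (Chance): 2/9·-4 + 1/3·-16 + 4/9·11 = -1.33
E (Minnie): min(17, 28.56, -1.33) = -1.33
J (Maxine): max(-3, -48, 0) = 0
K (Maxine): max(43, 8, -41) = 43
I (Minnie): min(0, 43, -13) = -13
Root (Maxine): max(-45, -1.33, -13) = -1.33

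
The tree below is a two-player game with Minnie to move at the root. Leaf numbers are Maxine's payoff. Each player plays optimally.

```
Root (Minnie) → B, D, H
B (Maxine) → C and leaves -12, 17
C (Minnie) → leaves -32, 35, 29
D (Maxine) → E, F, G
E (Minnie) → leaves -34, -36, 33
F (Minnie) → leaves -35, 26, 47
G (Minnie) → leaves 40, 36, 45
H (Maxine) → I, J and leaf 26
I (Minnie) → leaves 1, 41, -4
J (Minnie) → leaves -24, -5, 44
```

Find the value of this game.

17

C (Minnie): min(-32, 35, 29) = -32
B (Maxine): max(-32, -12, 17) = 17
E (Minnie): min(-34, -36, 33) = -36
F (Minnie): min(-35, 26, 47) = -35
G (Minnie): min(40, 36, 45) = 36
D (Maxine): max(-36, -35, 36) = 36
I (Minnie): min(1, 41, -4) = -4
J (Minnie): min(-24, -5, 44) = -24
H (Maxine): max(-4, -24, 26) = 26
Root (Minnie): min(17, 36, 26) = 17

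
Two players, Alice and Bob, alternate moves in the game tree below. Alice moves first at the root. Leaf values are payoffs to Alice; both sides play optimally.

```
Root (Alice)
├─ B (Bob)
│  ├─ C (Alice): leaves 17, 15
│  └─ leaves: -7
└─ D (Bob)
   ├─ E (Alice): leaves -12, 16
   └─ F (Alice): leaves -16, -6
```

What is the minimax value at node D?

E: max(-12, 16) = 16
F: max(-16, -6) = -6
D: min(16, -6) = -6

-6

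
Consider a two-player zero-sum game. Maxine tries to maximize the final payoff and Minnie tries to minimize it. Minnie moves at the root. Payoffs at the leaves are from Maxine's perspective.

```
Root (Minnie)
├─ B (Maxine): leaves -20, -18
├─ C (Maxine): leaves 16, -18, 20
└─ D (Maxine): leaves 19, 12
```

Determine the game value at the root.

-18

B (Maxine): max(-20, -18) = -18
C (Maxine): max(16, -18, 20) = 20
D (Maxine): max(19, 12) = 19
Root (Minnie): min(-18, 20, 19) = -18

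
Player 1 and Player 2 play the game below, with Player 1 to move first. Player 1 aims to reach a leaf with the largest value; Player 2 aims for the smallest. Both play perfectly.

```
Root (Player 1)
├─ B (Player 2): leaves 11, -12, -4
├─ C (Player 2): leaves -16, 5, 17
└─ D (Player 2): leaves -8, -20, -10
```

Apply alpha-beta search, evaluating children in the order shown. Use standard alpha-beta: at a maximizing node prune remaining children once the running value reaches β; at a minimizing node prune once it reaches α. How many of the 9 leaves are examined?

6

B [α=-∞,β=+∞]: v=-12
C [α=-12,β=+∞]: v=-16 after child 1 ≤ α → α-cutoff, skip 2
D [α=-12,β=+∞]: v=-20 after child 2 ≤ α → α-cutoff, skip 1
Root [α=-∞,β=+∞]: v=-12
Leaves evaluated: 6 of 9.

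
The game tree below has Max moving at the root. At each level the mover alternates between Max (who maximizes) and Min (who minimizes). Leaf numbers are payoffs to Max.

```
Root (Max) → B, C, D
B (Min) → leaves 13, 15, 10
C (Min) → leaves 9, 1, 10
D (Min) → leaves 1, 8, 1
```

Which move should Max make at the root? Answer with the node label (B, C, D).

B

B (Min): min(13, 15, 10) = 10
C (Min): min(9, 1, 10) = 1
D (Min): min(1, 8, 1) = 1
Root (Max): max(10, 1, 1) = 10
Max picks the child with the highest value: B (value 10).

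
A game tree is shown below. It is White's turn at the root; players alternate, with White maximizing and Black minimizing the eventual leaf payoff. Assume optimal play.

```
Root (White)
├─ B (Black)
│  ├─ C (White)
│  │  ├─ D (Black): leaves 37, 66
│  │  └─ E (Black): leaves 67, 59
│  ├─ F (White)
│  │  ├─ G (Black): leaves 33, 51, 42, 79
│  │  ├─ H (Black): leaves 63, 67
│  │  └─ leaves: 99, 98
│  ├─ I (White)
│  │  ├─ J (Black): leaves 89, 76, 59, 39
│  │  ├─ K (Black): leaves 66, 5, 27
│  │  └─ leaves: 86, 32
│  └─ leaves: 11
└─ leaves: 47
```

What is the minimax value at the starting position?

D (Black): min(37, 66) = 37
E (Black): min(67, 59) = 59
C (White): max(37, 59) = 59
G (Black): min(33, 51, 42, 79) = 33
H (Black): min(63, 67) = 63
F (White): max(33, 63, 99, 98) = 99
J (Black): min(89, 76, 59, 39) = 39
K (Black): min(66, 5, 27) = 5
I (White): max(39, 5, 86, 32) = 86
B (Black): min(59, 99, 86, 11) = 11
Root (White): max(11, 47) = 47

47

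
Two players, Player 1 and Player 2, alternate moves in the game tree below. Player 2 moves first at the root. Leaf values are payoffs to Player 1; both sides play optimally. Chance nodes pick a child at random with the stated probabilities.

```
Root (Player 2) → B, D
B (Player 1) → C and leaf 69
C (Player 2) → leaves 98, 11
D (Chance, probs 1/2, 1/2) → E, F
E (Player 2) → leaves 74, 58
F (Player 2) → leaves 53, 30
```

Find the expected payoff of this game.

C (Player 2): min(98, 11) = 11
B (Player 1): max(11, 69) = 69
E (Player 2): min(74, 58) = 58
F (Player 2): min(53, 30) = 30
D (Chance): 1/2·58 + 1/2·30 = 44
Root (Player 2): min(69, 44) = 44

44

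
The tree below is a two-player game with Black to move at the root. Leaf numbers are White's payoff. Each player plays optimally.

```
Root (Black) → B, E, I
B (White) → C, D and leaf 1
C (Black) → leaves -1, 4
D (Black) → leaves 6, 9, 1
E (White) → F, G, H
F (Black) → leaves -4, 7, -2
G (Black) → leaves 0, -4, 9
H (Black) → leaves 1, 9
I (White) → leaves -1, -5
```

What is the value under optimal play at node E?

1

F: min(-4, 7, -2) = -4
G: min(0, -4, 9) = -4
H: min(1, 9) = 1
E: max(-4, -4, 1) = 1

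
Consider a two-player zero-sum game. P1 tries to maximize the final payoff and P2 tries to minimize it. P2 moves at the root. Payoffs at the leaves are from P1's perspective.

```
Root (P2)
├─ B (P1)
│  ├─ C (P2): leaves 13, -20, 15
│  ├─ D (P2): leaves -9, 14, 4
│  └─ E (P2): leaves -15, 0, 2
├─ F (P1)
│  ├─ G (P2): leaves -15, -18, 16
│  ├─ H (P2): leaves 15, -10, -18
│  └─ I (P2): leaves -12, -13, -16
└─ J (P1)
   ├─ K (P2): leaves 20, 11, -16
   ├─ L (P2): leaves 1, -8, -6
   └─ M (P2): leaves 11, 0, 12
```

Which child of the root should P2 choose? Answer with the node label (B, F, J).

C (P2): min(13, -20, 15) = -20
D (P2): min(-9, 14, 4) = -9
E (P2): min(-15, 0, 2) = -15
B (P1): max(-20, -9, -15) = -9
G (P2): min(-15, -18, 16) = -18
H (P2): min(15, -10, -18) = -18
I (P2): min(-12, -13, -16) = -16
F (P1): max(-18, -18, -16) = -16
K (P2): min(20, 11, -16) = -16
L (P2): min(1, -8, -6) = -8
M (P2): min(11, 0, 12) = 0
J (P1): max(-16, -8, 0) = 0
Root (P2): min(-9, -16, 0) = -16
P2 picks the child with the lowest value: F (value -16).

F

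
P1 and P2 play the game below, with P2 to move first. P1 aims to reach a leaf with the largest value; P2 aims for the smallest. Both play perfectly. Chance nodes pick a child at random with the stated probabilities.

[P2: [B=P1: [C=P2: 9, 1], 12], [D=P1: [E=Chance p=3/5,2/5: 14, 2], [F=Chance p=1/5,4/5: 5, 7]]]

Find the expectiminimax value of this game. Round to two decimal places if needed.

9.2

C (P2): min(9, 1) = 1
B (P1): max(1, 12) = 12
E (Chance): 3/5·14 + 2/5·2 = 9.2
F (Chance): 1/5·5 + 4/5·7 = 6.6
D (P1): max(9.2, 6.6) = 9.2
Root (P2): min(12, 9.2) = 9.2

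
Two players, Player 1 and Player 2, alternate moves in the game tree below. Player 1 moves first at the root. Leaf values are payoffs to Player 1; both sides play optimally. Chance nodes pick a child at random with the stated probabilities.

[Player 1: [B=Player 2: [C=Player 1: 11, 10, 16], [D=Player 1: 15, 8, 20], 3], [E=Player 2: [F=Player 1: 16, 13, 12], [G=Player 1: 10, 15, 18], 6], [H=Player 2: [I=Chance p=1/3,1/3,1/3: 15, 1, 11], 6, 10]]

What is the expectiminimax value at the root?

C (Player 1): max(11, 10, 16) = 16
D (Player 1): max(15, 8, 20) = 20
B (Player 2): min(16, 20, 3) = 3
F (Player 1): max(16, 13, 12) = 16
G (Player 1): max(10, 15, 18) = 18
E (Player 2): min(16, 18, 6) = 6
I (Chance): 1/3·15 + 1/3·1 + 1/3·11 = 9
H (Player 2): min(9, 6, 10) = 6
Root (Player 1): max(3, 6, 6) = 6

6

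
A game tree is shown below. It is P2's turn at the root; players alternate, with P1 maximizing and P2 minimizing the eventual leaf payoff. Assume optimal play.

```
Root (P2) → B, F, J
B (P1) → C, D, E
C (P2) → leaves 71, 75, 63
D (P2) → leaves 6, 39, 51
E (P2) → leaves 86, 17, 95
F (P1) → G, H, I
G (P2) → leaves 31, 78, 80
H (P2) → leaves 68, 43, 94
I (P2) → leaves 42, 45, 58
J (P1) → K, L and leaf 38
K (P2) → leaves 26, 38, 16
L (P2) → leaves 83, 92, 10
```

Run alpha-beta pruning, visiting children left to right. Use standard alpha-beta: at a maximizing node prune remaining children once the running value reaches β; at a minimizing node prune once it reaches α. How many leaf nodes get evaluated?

C [α=-∞,β=+∞]: v=63
D [α=63,β=+∞]: v=6 after child 1 ≤ α → α-cutoff, skip 2
E [α=63,β=+∞]: v=17 after child 2 ≤ α → α-cutoff, skip 1
B [α=-∞,β=+∞]: v=63
G [α=-∞,β=63]: v=31
H [α=31,β=63]: v=43
I [α=43,β=63]: v=42 after child 1 ≤ α → α-cutoff, skip 2
F [α=-∞,β=63]: v=43
K [α=-∞,β=43]: v=16
L [α=16,β=43]: v=10
J [α=-∞,β=43]: v=38
Root [α=-∞,β=+∞]: v=38
Leaves evaluated: 20 of 25.

20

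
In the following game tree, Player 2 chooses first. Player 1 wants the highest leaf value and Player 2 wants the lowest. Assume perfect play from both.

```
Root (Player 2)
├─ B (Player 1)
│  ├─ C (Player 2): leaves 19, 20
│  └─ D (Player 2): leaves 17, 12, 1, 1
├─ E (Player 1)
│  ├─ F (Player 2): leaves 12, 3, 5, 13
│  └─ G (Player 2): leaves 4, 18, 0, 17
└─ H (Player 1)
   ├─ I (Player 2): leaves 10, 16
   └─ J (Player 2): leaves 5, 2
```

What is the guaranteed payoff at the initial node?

3

C (Player 2): min(19, 20) = 19
D (Player 2): min(17, 12, 1, 1) = 1
B (Player 1): max(19, 1) = 19
F (Player 2): min(12, 3, 5, 13) = 3
G (Player 2): min(4, 18, 0, 17) = 0
E (Player 1): max(3, 0) = 3
I (Player 2): min(10, 16) = 10
J (Player 2): min(5, 2) = 2
H (Player 1): max(10, 2) = 10
Root (Player 2): min(19, 3, 10) = 3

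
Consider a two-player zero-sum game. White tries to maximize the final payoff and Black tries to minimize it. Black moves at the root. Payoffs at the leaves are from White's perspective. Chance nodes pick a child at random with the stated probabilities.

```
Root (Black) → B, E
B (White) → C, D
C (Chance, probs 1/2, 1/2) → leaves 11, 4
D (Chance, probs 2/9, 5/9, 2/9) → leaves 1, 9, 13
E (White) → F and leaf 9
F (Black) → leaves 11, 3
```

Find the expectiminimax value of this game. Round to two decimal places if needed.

8.11

C (Chance): 1/2·11 + 1/2·4 = 7.5
D (Chance): 2/9·1 + 5/9·9 + 2/9·13 = 8.11
B (White): max(7.5, 8.11) = 8.11
F (Black): min(11, 3) = 3
E (White): max(3, 9) = 9
Root (Black): min(8.11, 9) = 8.11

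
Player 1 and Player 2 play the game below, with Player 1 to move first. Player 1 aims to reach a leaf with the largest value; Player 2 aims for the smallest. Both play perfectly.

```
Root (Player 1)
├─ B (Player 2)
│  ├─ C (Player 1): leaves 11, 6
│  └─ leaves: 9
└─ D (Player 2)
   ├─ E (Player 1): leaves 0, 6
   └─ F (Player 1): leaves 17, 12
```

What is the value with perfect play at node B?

9

C: max(11, 6) = 11
B: min(11, 9) = 9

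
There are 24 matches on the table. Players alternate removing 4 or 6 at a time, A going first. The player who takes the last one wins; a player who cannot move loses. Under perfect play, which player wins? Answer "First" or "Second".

W/L table (W = player to move can force a win):
i:   0  1  2  3  4  5  6  7  8  9 10 11 12 13 14 15 16 17 18 19 20 21 22 23 24
     L  L  L  L  W  W  W  W  W  W  L  L  L  L  W  W  W  W  W  W  L  L  L  L  W
Position 24 is W, so the first player wins.

First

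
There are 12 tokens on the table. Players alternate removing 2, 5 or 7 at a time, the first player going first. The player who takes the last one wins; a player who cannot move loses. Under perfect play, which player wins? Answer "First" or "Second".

Compute winning (W) and losing (L) positions by backward induction:
i:   0  1  2  3  4  5  6  7  8  9 10 11 12
     L  L  W  W  L  W  W  W  W  W  L  W  W
Position 12 is W, so the first player wins.

First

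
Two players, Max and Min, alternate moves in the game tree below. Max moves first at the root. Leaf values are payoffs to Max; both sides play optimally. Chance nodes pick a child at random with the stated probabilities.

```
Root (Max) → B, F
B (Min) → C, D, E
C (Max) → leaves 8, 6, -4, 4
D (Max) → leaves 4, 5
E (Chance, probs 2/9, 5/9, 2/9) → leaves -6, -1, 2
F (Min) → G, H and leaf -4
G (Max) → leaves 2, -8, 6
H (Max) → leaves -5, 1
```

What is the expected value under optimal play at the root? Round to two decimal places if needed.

-1.44

C (Max): max(8, 6, -4, 4) = 8
D (Max): max(4, 5) = 5
E (Chance): 2/9·-6 + 5/9·-1 + 2/9·2 = -1.44
B (Min): min(8, 5, -1.44) = -1.44
G (Max): max(2, -8, 6) = 6
H (Max): max(-5, 1) = 1
F (Min): min(6, 1, -4) = -4
Root (Max): max(-1.44, -4) = -1.44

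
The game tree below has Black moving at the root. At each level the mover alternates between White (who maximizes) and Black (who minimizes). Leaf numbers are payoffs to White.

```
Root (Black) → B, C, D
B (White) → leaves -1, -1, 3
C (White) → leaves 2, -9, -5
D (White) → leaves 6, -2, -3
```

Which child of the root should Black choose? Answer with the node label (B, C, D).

C

B (White): max(-1, -1, 3) = 3
C (White): max(2, -9, -5) = 2
D (White): max(6, -2, -3) = 6
Root (Black): min(3, 2, 6) = 2
Black picks the child with the lowest value: C (value 2).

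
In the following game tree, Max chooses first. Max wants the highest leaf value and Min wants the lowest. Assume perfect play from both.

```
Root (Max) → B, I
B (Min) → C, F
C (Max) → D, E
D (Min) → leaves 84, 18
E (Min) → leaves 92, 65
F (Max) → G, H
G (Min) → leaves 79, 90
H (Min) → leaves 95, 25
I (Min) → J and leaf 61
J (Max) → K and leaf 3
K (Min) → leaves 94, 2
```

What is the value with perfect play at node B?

65

D: min(84, 18) = 18
E: min(92, 65) = 65
C: max(18, 65) = 65
G: min(79, 90) = 79
H: min(95, 25) = 25
F: max(79, 25) = 79
B: min(65, 79) = 65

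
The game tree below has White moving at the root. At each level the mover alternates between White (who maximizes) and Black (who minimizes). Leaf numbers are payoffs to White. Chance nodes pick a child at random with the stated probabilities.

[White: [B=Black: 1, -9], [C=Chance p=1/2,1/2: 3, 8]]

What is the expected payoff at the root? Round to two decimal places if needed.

B (Black): min(1, -9) = -9
C (Chance): 1/2·3 + 1/2·8 = 5.5
Root (White): max(-9, 5.5) = 5.5

5.5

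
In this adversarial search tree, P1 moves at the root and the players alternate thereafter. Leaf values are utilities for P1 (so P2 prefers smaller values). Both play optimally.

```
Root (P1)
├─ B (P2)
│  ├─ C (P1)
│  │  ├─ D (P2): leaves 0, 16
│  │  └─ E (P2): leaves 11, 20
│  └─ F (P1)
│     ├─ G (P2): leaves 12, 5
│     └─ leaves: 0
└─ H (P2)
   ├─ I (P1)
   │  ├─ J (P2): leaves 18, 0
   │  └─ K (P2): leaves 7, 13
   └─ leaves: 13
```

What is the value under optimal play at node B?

D: min(0, 16) = 0
E: min(11, 20) = 11
C: max(0, 11) = 11
G: min(12, 5) = 5
F: max(5, 0) = 5
B: min(11, 5) = 5

5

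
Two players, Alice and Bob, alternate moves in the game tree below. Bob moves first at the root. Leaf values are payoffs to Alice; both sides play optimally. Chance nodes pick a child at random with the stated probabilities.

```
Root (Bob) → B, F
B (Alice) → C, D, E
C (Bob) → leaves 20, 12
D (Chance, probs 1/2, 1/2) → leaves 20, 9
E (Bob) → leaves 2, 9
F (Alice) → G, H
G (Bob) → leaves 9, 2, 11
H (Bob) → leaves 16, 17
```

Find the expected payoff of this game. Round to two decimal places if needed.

14.5

C (Bob): min(20, 12) = 12
D (Chance): 1/2·20 + 1/2·9 = 14.5
E (Bob): min(2, 9) = 2
B (Alice): max(12, 14.5, 2) = 14.5
G (Bob): min(9, 2, 11) = 2
H (Bob): min(16, 17) = 16
F (Alice): max(2, 16) = 16
Root (Bob): min(14.5, 16) = 14.5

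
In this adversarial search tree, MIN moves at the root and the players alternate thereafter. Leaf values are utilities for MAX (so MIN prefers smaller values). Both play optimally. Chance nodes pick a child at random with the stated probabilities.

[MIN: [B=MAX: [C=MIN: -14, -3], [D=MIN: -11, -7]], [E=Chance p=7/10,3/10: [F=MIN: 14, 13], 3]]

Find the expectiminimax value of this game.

C (MIN): min(-14, -3) = -14
D (MIN): min(-11, -7) = -11
B (MAX): max(-14, -11) = -11
F (MIN): min(14, 13) = 13
E (Chance): 7/10·13 + 3/10·3 = 10
Root (MIN): min(-11, 10) = -11

-11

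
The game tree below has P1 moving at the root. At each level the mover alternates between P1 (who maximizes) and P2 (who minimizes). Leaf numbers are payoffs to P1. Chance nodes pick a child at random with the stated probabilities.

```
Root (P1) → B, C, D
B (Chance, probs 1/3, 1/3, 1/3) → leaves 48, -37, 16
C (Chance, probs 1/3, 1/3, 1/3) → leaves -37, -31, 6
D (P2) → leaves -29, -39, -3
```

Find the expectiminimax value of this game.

B (Chance): 1/3·48 + 1/3·-37 + 1/3·16 = 9
C (Chance): 1/3·-37 + 1/3·-31 + 1/3·6 = -20.67
D (P2): min(-29, -39, -3) = -39
Root (P1): max(9, -20.67, -39) = 9

9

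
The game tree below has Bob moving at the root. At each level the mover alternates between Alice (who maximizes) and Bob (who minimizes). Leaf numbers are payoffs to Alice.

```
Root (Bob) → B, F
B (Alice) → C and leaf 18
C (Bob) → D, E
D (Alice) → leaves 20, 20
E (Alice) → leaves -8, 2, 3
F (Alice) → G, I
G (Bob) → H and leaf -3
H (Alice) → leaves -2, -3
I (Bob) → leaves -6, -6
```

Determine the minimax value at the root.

D (Alice): max(20, 20) = 20
E (Alice): max(-8, 2, 3) = 3
C (Bob): min(20, 3) = 3
B (Alice): max(3, 18) = 18
H (Alice): max(-2, -3) = -2
G (Bob): min(-2, -3) = -3
I (Bob): min(-6, -6) = -6
F (Alice): max(-3, -6) = -3
Root (Bob): min(18, -3) = -3

-3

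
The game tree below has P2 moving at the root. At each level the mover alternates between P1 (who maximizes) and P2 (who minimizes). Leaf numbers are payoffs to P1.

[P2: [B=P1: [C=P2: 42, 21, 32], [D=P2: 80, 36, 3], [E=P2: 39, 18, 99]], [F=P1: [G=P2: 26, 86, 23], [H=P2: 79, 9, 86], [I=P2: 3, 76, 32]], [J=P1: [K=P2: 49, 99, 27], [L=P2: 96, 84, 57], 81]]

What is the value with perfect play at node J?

K: min(49, 99, 27) = 27
L: min(96, 84, 57) = 57
J: max(27, 57, 81) = 81

81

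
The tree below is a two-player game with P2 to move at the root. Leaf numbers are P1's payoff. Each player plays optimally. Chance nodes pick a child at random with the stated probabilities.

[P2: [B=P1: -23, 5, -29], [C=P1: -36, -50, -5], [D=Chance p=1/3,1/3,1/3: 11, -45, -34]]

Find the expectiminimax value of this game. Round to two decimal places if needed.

B (P1): max(-23, 5, -29) = 5
C (P1): max(-36, -50, -5) = -5
D (Chance): 1/3·11 + 1/3·-45 + 1/3·-34 = -22.67
Root (P2): min(5, -5, -22.67) = -22.67

-22.67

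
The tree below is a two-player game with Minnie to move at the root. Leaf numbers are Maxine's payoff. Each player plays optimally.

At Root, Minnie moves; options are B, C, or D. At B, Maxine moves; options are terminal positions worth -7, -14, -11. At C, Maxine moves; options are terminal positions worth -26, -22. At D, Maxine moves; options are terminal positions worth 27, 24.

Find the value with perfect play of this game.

B (Maxine): max(-7, -14, -11) = -7
C (Maxine): max(-26, -22) = -22
D (Maxine): max(27, 24) = 27
Root (Minnie): min(-7, -22, 27) = -22

-22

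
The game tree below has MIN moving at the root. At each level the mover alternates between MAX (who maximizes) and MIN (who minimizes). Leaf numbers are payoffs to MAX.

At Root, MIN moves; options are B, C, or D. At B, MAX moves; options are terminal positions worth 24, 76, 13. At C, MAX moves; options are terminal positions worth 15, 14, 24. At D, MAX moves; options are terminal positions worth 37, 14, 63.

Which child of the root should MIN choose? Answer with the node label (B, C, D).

B (MAX): max(24, 76, 13) = 76
C (MAX): max(15, 14, 24) = 24
D (MAX): max(37, 14, 63) = 63
Root (MIN): min(76, 24, 63) = 24
MIN picks the child with the lowest value: C (value 24).

C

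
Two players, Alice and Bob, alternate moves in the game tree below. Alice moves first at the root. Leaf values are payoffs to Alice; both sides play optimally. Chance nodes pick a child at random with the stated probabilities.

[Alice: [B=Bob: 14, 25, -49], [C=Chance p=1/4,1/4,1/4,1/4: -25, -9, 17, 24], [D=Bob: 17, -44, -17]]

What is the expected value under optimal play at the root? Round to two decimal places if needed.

1.75

B (Bob): min(14, 25, -49) = -49
C (Chance): 1/4·-25 + 1/4·-9 + 1/4·17 + 1/4·24 = 1.75
D (Bob): min(17, -44, -17) = -44
Root (Alice): max(-49, 1.75, -44) = 1.75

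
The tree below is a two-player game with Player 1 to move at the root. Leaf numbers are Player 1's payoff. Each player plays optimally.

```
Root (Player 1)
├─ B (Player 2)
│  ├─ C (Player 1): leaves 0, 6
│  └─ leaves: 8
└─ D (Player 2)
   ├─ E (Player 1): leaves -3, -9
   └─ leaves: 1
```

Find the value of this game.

6

C (Player 1): max(0, 6) = 6
B (Player 2): min(6, 8) = 6
E (Player 1): max(-3, -9) = -3
D (Player 2): min(-3, 1) = -3
Root (Player 1): max(6, -3) = 6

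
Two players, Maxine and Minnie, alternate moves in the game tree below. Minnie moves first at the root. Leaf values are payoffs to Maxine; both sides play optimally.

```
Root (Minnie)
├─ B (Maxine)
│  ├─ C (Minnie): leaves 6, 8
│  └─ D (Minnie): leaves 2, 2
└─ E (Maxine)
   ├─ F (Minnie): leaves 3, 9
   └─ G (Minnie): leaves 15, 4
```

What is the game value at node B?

6

C: min(6, 8) = 6
D: min(2, 2) = 2
B: max(6, 2) = 6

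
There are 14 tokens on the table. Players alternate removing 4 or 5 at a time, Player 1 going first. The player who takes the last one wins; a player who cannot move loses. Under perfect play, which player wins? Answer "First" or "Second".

Compute winning (W) and losing (L) positions by backward induction:
i:   0  1  2  3  4  5  6  7  8  9 10 11 12 13 14
     L  L  L  L  W  W  W  W  W  L  L  L  L  W  W
Position 14 is W, so the first player wins.

First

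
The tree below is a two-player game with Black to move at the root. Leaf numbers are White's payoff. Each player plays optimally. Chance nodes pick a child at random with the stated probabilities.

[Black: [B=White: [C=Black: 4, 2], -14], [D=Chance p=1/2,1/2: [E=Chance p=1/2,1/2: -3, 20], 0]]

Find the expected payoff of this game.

C (Black): min(4, 2) = 2
B (White): max(2, -14) = 2
E (Chance): 1/2·-3 + 1/2·20 = 8.5
D (Chance): 1/2·8.5 + 1/2·0 = 4.25
Root (Black): min(2, 4.25) = 2

2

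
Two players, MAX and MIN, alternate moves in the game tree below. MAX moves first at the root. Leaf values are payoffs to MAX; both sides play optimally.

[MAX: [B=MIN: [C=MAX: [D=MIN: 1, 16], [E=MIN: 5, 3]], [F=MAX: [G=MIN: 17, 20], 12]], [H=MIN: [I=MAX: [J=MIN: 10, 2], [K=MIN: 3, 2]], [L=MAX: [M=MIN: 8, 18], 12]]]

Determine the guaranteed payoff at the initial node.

D (MIN): min(1, 16) = 1
E (MIN): min(5, 3) = 3
C (MAX): max(1, 3) = 3
G (MIN): min(17, 20) = 17
F (MAX): max(17, 12) = 17
B (MIN): min(3, 17) = 3
J (MIN): min(10, 2) = 2
K (MIN): min(3, 2) = 2
I (MAX): max(2, 2) = 2
M (MIN): min(8, 18) = 8
L (MAX): max(8, 12) = 12
H (MIN): min(2, 12) = 2
Root (MAX): max(3, 2) = 3

3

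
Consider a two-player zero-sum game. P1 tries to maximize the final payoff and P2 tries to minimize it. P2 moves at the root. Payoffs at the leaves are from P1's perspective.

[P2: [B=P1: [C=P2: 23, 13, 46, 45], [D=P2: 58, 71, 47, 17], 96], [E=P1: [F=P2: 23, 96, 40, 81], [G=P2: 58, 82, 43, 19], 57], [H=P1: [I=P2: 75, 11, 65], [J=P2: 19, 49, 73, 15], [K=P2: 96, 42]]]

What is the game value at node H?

42

I: min(75, 11, 65) = 11
J: min(19, 49, 73, 15) = 15
K: min(96, 42) = 42
H: max(11, 15, 42) = 42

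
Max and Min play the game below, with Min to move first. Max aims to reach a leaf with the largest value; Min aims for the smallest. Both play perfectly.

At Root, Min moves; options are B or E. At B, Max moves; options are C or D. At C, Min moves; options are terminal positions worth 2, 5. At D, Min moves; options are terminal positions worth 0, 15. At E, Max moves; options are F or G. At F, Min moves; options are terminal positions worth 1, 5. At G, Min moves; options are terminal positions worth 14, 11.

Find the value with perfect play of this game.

2

C (Min): min(2, 5) = 2
D (Min): min(0, 15) = 0
B (Max): max(2, 0) = 2
F (Min): min(1, 5) = 1
G (Min): min(14, 11) = 11
E (Max): max(1, 11) = 11
Root (Min): min(2, 11) = 2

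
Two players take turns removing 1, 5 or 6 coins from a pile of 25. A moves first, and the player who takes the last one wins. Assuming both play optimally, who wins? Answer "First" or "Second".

First

Mark each pile size as W (mover wins) or L (mover loses):
i:   0  1  2  3  4  5  6  7  8  9 10 11 12 13 14 15 16 17 18 19 20 21 22 23 24 25
     L  W  L  W  L  W  W  W  W  W  W  L  W  L  W  L  W  W  W  W  W  W  L  W  L  W
Position 25 is W, so the first player wins.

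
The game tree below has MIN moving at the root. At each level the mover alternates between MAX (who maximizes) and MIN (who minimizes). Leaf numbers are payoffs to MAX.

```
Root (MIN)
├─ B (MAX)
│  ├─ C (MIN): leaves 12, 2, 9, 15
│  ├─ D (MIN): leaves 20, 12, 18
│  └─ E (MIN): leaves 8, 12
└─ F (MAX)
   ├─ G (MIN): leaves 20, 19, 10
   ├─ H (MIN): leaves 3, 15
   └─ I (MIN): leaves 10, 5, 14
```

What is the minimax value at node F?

G: min(20, 19, 10) = 10
H: min(3, 15) = 3
I: min(10, 5, 14) = 5
F: max(10, 3, 5) = 10

10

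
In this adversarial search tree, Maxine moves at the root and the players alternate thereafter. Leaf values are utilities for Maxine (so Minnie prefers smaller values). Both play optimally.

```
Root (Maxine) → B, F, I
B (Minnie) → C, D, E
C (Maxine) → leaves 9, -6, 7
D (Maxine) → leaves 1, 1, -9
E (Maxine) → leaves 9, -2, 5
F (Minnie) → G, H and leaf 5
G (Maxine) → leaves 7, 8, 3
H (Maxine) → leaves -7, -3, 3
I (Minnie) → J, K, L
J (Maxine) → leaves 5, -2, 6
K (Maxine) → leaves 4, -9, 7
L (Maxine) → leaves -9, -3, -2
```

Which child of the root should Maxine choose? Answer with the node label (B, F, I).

F

C (Maxine): max(9, -6, 7) = 9
D (Maxine): max(1, 1, -9) = 1
E (Maxine): max(9, -2, 5) = 9
B (Minnie): min(9, 1, 9) = 1
G (Maxine): max(7, 8, 3) = 8
H (Maxine): max(-7, -3, 3) = 3
F (Minnie): min(8, 3, 5) = 3
J (Maxine): max(5, -2, 6) = 6
K (Maxine): max(4, -9, 7) = 7
L (Maxine): max(-9, -3, -2) = -2
I (Minnie): min(6, 7, -2) = -2
Root (Maxine): max(1, 3, -2) = 3
Maxine picks the child with the highest value: F (value 3).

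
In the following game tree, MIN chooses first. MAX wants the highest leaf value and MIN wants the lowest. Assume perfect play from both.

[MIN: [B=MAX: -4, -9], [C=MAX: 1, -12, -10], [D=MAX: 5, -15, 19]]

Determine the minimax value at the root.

B (MAX): max(-4, -9) = -4
C (MAX): max(1, -12, -10) = 1
D (MAX): max(5, -15, 19) = 19
Root (MIN): min(-4, 1, 19) = -4

-4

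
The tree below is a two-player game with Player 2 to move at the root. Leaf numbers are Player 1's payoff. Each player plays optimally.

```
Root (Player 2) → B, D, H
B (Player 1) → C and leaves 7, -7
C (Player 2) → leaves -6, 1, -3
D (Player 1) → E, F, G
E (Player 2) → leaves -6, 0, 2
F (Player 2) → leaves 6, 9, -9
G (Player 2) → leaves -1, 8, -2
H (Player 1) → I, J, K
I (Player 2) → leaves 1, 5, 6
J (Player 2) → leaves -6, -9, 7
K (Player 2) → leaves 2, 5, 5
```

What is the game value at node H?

2

I: min(1, 5, 6) = 1
J: min(-6, -9, 7) = -9
K: min(2, 5, 5) = 2
H: max(1, -9, 2) = 2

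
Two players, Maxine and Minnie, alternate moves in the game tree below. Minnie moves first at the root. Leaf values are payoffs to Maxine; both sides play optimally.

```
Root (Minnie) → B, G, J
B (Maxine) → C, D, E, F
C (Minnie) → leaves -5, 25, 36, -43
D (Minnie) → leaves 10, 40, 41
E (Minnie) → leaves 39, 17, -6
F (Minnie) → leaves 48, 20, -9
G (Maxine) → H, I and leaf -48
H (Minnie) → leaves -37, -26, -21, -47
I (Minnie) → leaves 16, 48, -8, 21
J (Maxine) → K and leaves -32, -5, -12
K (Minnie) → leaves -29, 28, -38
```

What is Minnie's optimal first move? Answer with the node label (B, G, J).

G

C (Minnie): min(-5, 25, 36, -43) = -43
D (Minnie): min(10, 40, 41) = 10
E (Minnie): min(39, 17, -6) = -6
F (Minnie): min(48, 20, -9) = -9
B (Maxine): max(-43, 10, -6, -9) = 10
H (Minnie): min(-37, -26, -21, -47) = -47
I (Minnie): min(16, 48, -8, 21) = -8
G (Maxine): max(-47, -8, -48) = -8
K (Minnie): min(-29, 28, -38) = -38
J (Maxine): max(-38, -32, -5, -12) = -5
Root (Minnie): min(10, -8, -5) = -8
Minnie picks the child with the lowest value: G (value -8).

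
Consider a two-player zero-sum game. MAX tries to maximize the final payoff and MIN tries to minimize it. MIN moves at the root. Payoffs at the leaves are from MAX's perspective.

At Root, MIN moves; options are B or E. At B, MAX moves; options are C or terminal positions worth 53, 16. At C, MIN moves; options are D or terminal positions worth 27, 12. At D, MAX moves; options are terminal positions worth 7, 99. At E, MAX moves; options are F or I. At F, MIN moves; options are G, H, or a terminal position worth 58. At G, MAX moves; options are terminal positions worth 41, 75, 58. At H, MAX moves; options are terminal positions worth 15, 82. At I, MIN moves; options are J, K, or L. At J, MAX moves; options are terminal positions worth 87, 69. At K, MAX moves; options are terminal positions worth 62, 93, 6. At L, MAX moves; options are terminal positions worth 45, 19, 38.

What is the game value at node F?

G: max(41, 75, 58) = 75
H: max(15, 82) = 82
F: min(75, 82, 58) = 58

58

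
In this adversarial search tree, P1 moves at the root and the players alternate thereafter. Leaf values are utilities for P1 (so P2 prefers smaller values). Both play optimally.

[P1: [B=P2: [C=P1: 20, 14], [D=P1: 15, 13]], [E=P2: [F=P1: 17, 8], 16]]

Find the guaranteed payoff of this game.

16

C (P1): max(20, 14) = 20
D (P1): max(15, 13) = 15
B (P2): min(20, 15) = 15
F (P1): max(17, 8) = 17
E (P2): min(17, 16) = 16
Root (P1): max(15, 16) = 16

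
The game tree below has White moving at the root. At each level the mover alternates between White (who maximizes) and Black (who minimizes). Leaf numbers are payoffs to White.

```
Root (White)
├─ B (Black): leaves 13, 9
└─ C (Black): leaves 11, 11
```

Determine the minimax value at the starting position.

B (Black): min(13, 9) = 9
C (Black): min(11, 11) = 11
Root (White): max(9, 11) = 11

11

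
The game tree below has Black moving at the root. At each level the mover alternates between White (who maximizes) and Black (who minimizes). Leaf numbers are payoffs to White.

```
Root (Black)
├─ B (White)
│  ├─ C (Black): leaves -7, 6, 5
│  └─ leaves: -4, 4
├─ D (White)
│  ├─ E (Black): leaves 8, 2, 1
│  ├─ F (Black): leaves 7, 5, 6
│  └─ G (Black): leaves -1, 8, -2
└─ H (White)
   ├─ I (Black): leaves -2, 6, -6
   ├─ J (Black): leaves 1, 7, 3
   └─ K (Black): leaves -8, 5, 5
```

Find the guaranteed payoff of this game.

1

C (Black): min(-7, 6, 5) = -7
B (White): max(-7, -4, 4) = 4
E (Black): min(8, 2, 1) = 1
F (Black): min(7, 5, 6) = 5
G (Black): min(-1, 8, -2) = -2
D (White): max(1, 5, -2) = 5
I (Black): min(-2, 6, -6) = -6
J (Black): min(1, 7, 3) = 1
K (Black): min(-8, 5, 5) = -8
H (White): max(-6, 1, -8) = 1
Root (Black): min(4, 5, 1) = 1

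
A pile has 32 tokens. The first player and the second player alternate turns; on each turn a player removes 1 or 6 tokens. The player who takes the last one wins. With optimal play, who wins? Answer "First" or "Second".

Second

Positions where the player to move wins (W) vs loses (L):
i:   0  1  2  3  4  5  6  7  8  9 10 11 12 13 14 15 16 17 18 19 20 21 22 23 24 25 26 27 28 29 30 31 32
     L  W  L  W  L  W  W  L  W  L  W  L  W  W  L  W  L  W  L  W  W  L  W  L  W  L  W  W  L  W  L  W  L
Position 32 is L, so the second player wins.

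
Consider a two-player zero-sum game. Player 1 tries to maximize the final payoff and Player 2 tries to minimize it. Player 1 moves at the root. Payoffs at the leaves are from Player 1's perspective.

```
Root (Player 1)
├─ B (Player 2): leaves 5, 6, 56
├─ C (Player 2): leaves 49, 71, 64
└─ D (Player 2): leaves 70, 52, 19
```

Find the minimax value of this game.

49

B (Player 2): min(5, 6, 56) = 5
C (Player 2): min(49, 71, 64) = 49
D (Player 2): min(70, 52, 19) = 19
Root (Player 1): max(5, 49, 19) = 49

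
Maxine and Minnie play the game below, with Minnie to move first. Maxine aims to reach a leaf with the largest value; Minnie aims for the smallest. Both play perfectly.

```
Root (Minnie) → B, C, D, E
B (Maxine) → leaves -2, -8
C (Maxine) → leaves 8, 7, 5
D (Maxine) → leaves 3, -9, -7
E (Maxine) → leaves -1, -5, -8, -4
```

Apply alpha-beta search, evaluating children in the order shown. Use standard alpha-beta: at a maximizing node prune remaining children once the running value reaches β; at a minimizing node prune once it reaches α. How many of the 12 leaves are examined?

B [α=-∞,β=+∞]: v=-2
C [α=-∞,β=-2]: v=8 after child 1 ≥ β → β-cutoff, skip 2
D [α=-∞,β=-2]: v=3 after child 1 ≥ β → β-cutoff, skip 2
E [α=-∞,β=-2]: v=-1 after child 1 ≥ β → β-cutoff, skip 3
Root [α=-∞,β=+∞]: v=-2
Leaves evaluated: 5 of 12.

5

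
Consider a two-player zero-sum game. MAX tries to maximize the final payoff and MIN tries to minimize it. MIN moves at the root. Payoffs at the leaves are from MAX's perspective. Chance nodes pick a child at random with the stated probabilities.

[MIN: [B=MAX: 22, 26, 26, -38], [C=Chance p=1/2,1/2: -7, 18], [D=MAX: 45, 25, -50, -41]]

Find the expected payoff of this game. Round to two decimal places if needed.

B (MAX): max(22, 26, 26, -38) = 26
C (Chance): 1/2·-7 + 1/2·18 = 5.5
D (MAX): max(45, 25, -50, -41) = 45
Root (MIN): min(26, 5.5, 45) = 5.5

5.5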